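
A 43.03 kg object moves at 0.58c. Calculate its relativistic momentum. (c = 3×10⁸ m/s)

γ = 1/√(1 - 0.58²) = 1.2276
v = 0.58 × 3×10⁸ = 1.740×10⁸ m/s
p = γmv = 1.2276 × 43.03 × 1.740×10⁸ = 9.191×10⁹ kg·m/s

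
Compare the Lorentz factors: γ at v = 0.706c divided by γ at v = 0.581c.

γ₁ = 1/√(1 - 0.706²) = 1.412
γ₂ = 1/√(1 - 0.581²) = 1.229
γ₁/γ₂ = 1.412/1.229 = 1.149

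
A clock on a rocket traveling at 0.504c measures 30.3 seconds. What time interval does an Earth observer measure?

Proper time Δt₀ = 30.3 seconds
γ = 1/√(1 - 0.504²) = 1.1578
Δt = γΔt₀ = 1.1578 × 30.3 = 35.08 seconds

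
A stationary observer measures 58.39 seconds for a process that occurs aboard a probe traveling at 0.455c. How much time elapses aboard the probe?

Dilated time Δt = 58.39 seconds
γ = 1/√(1 - 0.455²) = 1.12298
Δt₀ = Δt/γ = 58.39/1.12298 = 52.00 seconds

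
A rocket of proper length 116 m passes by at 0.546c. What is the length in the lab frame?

Proper length L₀ = 116 m
γ = 1/√(1 - 0.546²) = 1.1936
L = L₀/γ = 116/1.1936 = 97.18 m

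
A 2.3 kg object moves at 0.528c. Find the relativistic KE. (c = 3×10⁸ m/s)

γ = 1/√(1 - 0.528²) = 1.17752
γ - 1 = 0.17752
KE = (γ-1)mc² = 0.17752 × 2.3 × (3×10⁸)² = 3.675×10¹⁶ J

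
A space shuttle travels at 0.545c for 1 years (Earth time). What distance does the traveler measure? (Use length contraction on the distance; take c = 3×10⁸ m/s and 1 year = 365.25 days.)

Earth distance: d = v × t = 0.545c × 1 yr = 5.1597×10¹⁵ m
γ = 1.1927
d' = d/γ = 5.1597×10¹⁵/1.1927 = 4.326×10¹⁵ m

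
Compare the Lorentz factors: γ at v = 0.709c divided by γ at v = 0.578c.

γ₁ = 1/√(1 - 0.709²) = 1.4180
γ₂ = 1/√(1 - 0.578²) = 1.2254
γ₁/γ₂ = 1.4180/1.2254 = 1.157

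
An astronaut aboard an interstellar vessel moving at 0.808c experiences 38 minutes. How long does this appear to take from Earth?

Proper time Δt₀ = 38 minutes
γ = 1/√(1 - 0.808²) = 1.6973
Δt = γΔt₀ = 1.6973 × 38 = 64.50 minutes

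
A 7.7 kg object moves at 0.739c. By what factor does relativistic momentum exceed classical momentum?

p_rel = γmv, p_class = mv
Ratio = γ = 1/√(1 - 0.739²) = 1.484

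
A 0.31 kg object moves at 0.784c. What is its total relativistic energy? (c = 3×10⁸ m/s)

γ = 1/√(1 - 0.784²) = 1.6109
mc² = 0.31 × (3×10⁸)² = 2.790×10¹⁶ J
E = γmc² = 1.6109 × 2.790×10¹⁶ = 4.494×10¹⁶ J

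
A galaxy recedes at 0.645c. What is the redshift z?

β = 0.645
(1+β)/(1-β) = 1.645/0.355 = 4.634
√(4.634) = 2.153
z = 2.153 - 1 = 1.153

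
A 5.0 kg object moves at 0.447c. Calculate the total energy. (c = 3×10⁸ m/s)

γ = 1/√(1 - 0.447²) = 1.118
mc² = 5.0 × (3×10⁸)² = 4.500×10¹⁷ J
E = γmc² = 1.118 × 4.500×10¹⁷ = 5.031×10¹⁷ J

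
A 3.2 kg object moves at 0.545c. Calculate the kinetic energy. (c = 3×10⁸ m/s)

γ = 1/√(1 - 0.545²) = 1.1927
γ - 1 = 0.1927
KE = (γ-1)mc² = 0.1927 × 3.2 × (3×10⁸)² = 5.550×10¹⁶ J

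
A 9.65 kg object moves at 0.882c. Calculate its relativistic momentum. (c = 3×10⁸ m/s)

γ = 1/√(1 - 0.882²) = 2.122
v = 0.882 × 3×10⁸ = 2.646×10⁸ m/s
p = γmv = 2.122 × 9.65 × 2.646×10⁸ = 5.418×10⁹ kg·m/s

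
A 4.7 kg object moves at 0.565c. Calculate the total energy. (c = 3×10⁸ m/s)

γ = 1/√(1 - 0.565²) = 1.212
mc² = 4.7 × (3×10⁸)² = 4.230×10¹⁷ J
E = γmc² = 1.212 × 4.230×10¹⁷ = 5.127×10¹⁷ J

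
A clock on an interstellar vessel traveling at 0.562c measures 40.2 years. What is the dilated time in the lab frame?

Proper time Δt₀ = 40.2 years
γ = 1/√(1 - 0.562²) = 1.209
Δt = γΔt₀ = 1.209 × 40.2 = 48.60 years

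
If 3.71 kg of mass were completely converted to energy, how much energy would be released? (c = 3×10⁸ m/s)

Using E = mc²:
c² = (3×10⁸)² = 9×10¹⁶ m²/s²
E = 3.71 × 9×10¹⁶ = 3.339×10¹⁷ J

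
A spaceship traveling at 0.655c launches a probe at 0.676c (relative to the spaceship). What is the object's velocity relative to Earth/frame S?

u = (u' + v)/(1 + u'v/c²)
Numerator: 0.676 + 0.655 = 1.331
Denominator: 1 + 0.44278 = 1.44278
u = 1.331/1.44278 = 0.9225c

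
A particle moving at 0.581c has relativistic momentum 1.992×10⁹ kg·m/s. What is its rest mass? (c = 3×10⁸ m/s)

γ = 1/√(1 - 0.581²) = 1.2286
v = 0.581 × 3×10⁸ = 1.743×10⁸ m/s
m = p/(γv) = 1.992×10⁹/(1.2286 × 1.743×10⁸) = 9.302 kg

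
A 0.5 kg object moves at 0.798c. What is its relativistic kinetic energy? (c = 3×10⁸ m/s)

γ = 1/√(1 - 0.798²) = 1.6593
γ - 1 = 0.6593
KE = (γ-1)mc² = 0.6593 × 0.5 × (3×10⁸)² = 2.967×10¹⁶ J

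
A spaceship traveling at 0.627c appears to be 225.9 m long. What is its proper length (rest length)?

Contracted length L = 225.9 m
γ = 1/√(1 - 0.627²) = 1.2837
L₀ = γL = 1.2837 × 225.9 = 290.0 m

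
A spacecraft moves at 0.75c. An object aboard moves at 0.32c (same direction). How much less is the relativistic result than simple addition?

Classical: u' + v = 0.32 + 0.75 = 1.07c
Relativistic: u = (0.32 + 0.75)/(1 + 0.24) = 1.07/1.24 = 0.8629c
Difference: 1.07 - 0.8629 = 0.2071c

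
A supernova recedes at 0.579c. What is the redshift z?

β = 0.579
(1+β)/(1-β) = 1.579/0.421 = 3.7506
√(3.7506) = 1.9366
z = 1.9366 - 1 = 0.9366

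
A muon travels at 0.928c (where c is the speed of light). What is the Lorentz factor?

v/c = 0.928, so (v/c)² = 0.861184
1 - (v/c)² = 0.138816
γ = 1/√(0.138816) = 2.684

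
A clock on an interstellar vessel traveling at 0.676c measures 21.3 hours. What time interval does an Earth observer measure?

Proper time Δt₀ = 21.3 hours
γ = 1/√(1 - 0.676²) = 1.357
Δt = γΔt₀ = 1.357 × 21.3 = 28.90 hours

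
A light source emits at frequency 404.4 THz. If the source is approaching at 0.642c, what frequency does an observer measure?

β = v/c = 0.642
(1+β)/(1-β) = 1.642/0.358 = 4.5866
Doppler factor = √(4.5866) = 2.1416
f_obs = 404.4 × 2.1416 = 866.1 THz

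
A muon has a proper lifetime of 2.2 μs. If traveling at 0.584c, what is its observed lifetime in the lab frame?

Proper lifetime τ₀ = 2.2 μs
γ = 1/√(1 - 0.584²) = 1.232
τ = γτ₀ = 1.232 × 2.2 μs = 2.710 μs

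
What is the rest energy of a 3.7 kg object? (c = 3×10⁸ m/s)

c² = (3×10⁸)² = 9.000×10¹⁶ m²/s²
E₀ = mc² = 3.7 × 9.000×10¹⁶ = 3.330×10¹⁷ J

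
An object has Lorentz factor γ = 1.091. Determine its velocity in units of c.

From γ = 1/√(1 - v²/c²):
1/γ² = 1/1.091² = 0.84014
v²/c² = 1 - 0.84014 = 0.15986
v/c = √(0.15986) = 0.3998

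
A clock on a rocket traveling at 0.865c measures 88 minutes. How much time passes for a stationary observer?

Proper time Δt₀ = 88 minutes
γ = 1/√(1 - 0.865²) = 1.993
Δt = γΔt₀ = 1.993 × 88 = 175.4 minutes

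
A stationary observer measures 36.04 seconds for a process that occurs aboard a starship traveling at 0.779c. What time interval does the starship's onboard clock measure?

Dilated time Δt = 36.04 seconds
γ = 1/√(1 - 0.779²) = 1.595
Δt₀ = Δt/γ = 36.04/1.595 = 22.60 seconds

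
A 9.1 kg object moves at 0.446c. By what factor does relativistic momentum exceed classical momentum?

p_rel = γmv, p_class = mv
Ratio = γ = 1/√(1 - 0.446²) = 1.117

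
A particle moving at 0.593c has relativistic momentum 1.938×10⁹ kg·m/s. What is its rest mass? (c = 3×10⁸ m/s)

γ = 1/√(1 - 0.593²) = 1.2419
v = 0.593 × 3×10⁸ = 1.779×10⁸ m/s
m = p/(γv) = 1.938×10⁹/(1.2419 × 1.779×10⁸) = 8.772 kg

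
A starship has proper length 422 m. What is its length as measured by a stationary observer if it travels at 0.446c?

Proper length L₀ = 422 m
γ = 1/√(1 - 0.446²) = 1.1173
L = L₀/γ = 422/1.1173 = 377.7 m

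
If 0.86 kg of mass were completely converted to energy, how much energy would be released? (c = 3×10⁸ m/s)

Using E = mc²:
c² = (3×10⁸)² = 9×10¹⁶ m²/s²
E = 0.86 × 9×10¹⁶ = 7.740×10¹⁶ J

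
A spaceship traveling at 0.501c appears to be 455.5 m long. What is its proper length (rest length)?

Contracted length L = 455.5 m
γ = 1/√(1 - 0.501²) = 1.1555
L₀ = γL = 1.1555 × 455.5 = 526.3 m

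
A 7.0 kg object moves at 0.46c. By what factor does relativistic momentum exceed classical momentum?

p_rel = γmv, p_class = mv
Ratio = γ = 1/√(1 - 0.46²) = 1.126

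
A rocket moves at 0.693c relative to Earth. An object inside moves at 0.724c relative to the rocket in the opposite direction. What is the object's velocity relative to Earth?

Object's velocity in rocket frame is u' = -0.724c
u = (u' + v)/(1 + u'v/c²) = (v - 0.724)/(1 - 0.724·v/c²)
Numerator: 0.693 - 0.724 = -0.031
Denominator: 1 - 0.501732 = 0.498268
u = -0.031/0.498268 = -0.06222c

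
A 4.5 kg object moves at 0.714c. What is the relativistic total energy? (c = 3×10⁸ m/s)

γ = 1/√(1 - 0.714²) = 1.4283
mc² = 4.5 × (3×10⁸)² = 4.050×10¹⁷ J
E = γmc² = 1.4283 × 4.050×10¹⁷ = 5.785×10¹⁷ J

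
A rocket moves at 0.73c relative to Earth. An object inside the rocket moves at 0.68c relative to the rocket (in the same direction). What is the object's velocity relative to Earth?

u = (u' + v)/(1 + u'v/c²)
Numerator: 0.68 + 0.73 = 1.41
Denominator: 1 + 0.4964 = 1.4964
u = 1.41/1.4964 = 0.9423c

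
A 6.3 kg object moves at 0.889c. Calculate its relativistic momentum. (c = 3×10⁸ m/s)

γ = 1/√(1 - 0.889²) = 2.1838
v = 0.889 × 3×10⁸ = 2.667×10⁸ m/s
p = γmv = 2.1838 × 6.3 × 2.667×10⁸ = 3.669×10⁹ kg·m/s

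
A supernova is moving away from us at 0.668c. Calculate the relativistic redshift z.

β = 0.668
(1+β)/(1-β) = 1.668/0.332 = 5.024
√(5.024) = 2.241
z = 2.241 - 1 = 1.241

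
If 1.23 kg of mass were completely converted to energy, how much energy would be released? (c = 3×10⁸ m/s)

Using E = mc²:
c² = (3×10⁸)² = 9×10¹⁶ m²/s²
E = 1.23 × 9×10¹⁶ = 1.107×10¹⁷ J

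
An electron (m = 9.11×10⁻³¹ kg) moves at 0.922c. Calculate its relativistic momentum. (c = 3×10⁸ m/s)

γ = 1/√(1 - 0.922²) = 2.5827
v = 0.922 × 3×10⁸ = 2.766×10⁸ m/s
p = γmv = 2.5827 × 9.11×10⁻³¹ × 2.766×10⁸ = 6.508×10⁻²² kg·m/s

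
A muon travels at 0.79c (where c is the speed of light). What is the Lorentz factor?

v/c = 0.79, so (v/c)² = 0.6241
1 - (v/c)² = 0.3759
γ = 1/√(0.3759) = 1.631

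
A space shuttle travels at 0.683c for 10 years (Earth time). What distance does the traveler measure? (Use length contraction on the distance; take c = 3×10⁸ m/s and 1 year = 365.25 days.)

Earth distance: d = v × t = 0.683c × 10 yr = 6.466×10¹⁶ m
γ = 1.369
d' = d/γ = 6.466×10¹⁶/1.369 = 4.723×10¹⁶ m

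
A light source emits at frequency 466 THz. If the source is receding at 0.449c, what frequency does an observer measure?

β = v/c = 0.449
(1-β)/(1+β) = 0.551/1.449 = 0.3803
Doppler factor = √(0.3803) = 0.6167
f_obs = 466 × 0.6167 = 287.4 THz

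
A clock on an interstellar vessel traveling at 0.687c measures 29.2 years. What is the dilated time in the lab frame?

Proper time Δt₀ = 29.2 years
γ = 1/√(1 - 0.687²) = 1.376
Δt = γΔt₀ = 1.376 × 29.2 = 40.18 years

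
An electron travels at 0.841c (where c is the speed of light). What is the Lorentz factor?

v/c = 0.841, so (v/c)² = 0.707281
1 - (v/c)² = 0.292719
γ = 1/√(0.292719) = 1.848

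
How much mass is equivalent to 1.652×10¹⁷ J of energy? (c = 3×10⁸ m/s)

From E = mc², we get m = E/c²
c² = (3×10⁸)² = 9×10¹⁶ m²/s²
m = 1.652×10¹⁷ / 9×10¹⁶ = 1.836 kg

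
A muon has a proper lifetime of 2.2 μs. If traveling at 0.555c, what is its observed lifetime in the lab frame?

Proper lifetime τ₀ = 2.2 μs
γ = 1/√(1 - 0.555²) = 1.2021
τ = γτ₀ = 1.2021 × 2.2 μs = 2.645 μs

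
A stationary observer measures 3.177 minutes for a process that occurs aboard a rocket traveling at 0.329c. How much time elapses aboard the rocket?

Dilated time Δt = 3.177 minutes
γ = 1/√(1 - 0.329²) = 1.059
Δt₀ = Δt/γ = 3.177/1.059 = 3.000 minutes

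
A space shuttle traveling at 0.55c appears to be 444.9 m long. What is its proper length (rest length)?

Contracted length L = 444.9 m
γ = 1/√(1 - 0.55²) = 1.1974
L₀ = γL = 1.1974 × 444.9 = 532.7 m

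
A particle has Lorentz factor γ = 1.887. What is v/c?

From γ = 1/√(1 - v²/c²):
1/γ² = 1/1.887² = 0.28084
v²/c² = 1 - 0.28084 = 0.71916
v/c = √(0.71916) = 0.8480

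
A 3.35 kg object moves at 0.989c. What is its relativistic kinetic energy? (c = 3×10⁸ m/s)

γ = 1/√(1 - 0.989²) = 6.761
γ - 1 = 5.761
KE = (γ-1)mc² = 5.761 × 3.35 × (3×10⁸)² = 1.737×10¹⁸ J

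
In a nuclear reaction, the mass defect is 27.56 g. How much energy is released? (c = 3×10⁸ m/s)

Convert mass defect: Δm = 27.56 g = 0.02756 kg
E = Δm·c² = 0.02756 × (3×10⁸)²
= 0.02756 × 9×10¹⁶ = 2.480×10¹⁵ J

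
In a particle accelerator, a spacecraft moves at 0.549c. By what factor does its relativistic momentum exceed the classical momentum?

p_rel = γmv, p_class = mv
Ratio = γ = 1/√(1 - 0.549²)
= 1/√(0.698599) = 1.196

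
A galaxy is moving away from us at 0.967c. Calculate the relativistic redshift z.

β = 0.967
(1+β)/(1-β) = 1.967/0.033 = 59.606
√(59.606) = 7.720
z = 7.720 - 1 = 6.720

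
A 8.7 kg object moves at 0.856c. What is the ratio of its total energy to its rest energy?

E = γmc², E₀ = mc²
E/E₀ = γ = 1/√(1 - 0.856²) = 1.934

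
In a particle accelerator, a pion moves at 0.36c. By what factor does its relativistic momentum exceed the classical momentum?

p_rel = γmv, p_class = mv
Ratio = γ = 1/√(1 - 0.36²)
= 1/√(0.8704) = 1.072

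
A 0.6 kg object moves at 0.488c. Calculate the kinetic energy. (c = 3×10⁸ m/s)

γ = 1/√(1 - 0.488²) = 1.14568
γ - 1 = 0.14568
KE = (γ-1)mc² = 0.14568 × 0.6 × (3×10⁸)² = 7.867×10¹⁵ J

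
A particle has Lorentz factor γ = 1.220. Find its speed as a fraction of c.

From γ = 1/√(1 - v²/c²):
1/γ² = 1/1.220² = 0.6719
v²/c² = 1 - 0.6719 = 0.3281
v/c = √(0.3281) = 0.5728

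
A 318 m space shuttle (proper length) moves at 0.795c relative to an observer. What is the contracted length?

Proper length L₀ = 318 m
γ = 1/√(1 - 0.795²) = 1.6485
L = L₀/γ = 318/1.6485 = 192.9 m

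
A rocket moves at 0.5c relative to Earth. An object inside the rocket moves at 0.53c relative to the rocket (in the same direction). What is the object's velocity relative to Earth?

u = (u' + v)/(1 + u'v/c²)
Numerator: 0.53 + 0.5 = 1.03
Denominator: 1 + 0.265 = 1.265
u = 1.03/1.265 = 0.8142c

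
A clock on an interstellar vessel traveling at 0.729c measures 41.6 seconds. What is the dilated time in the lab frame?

Proper time Δt₀ = 41.6 seconds
γ = 1/√(1 - 0.729²) = 1.4609
Δt = γΔt₀ = 1.4609 × 41.6 = 60.77 seconds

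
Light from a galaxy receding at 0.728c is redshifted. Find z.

β = 0.728
(1+β)/(1-β) = 1.728/0.272 = 6.353
√(6.353) = 2.521
z = 2.521 - 1 = 1.521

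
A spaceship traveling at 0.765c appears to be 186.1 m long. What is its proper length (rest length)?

Contracted length L = 186.1 m
γ = 1/√(1 - 0.765²) = 1.553
L₀ = γL = 1.553 × 186.1 = 289.0 m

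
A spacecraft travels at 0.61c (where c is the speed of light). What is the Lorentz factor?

v/c = 0.61, so (v/c)² = 0.3721
1 - (v/c)² = 0.6279
γ = 1/√(0.6279) = 1.262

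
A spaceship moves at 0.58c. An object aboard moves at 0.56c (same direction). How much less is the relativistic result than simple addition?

Classical: u' + v = 0.56 + 0.58 = 1.14c
Relativistic: u = (0.56 + 0.58)/(1 + 0.3248) = 1.14/1.3248 = 0.8605c
Difference: 1.14 - 0.8605 = 0.2795c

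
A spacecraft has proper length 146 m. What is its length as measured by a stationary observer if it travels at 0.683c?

Proper length L₀ = 146 m
γ = 1/√(1 - 0.683²) = 1.369
L = L₀/γ = 146/1.369 = 106.6 m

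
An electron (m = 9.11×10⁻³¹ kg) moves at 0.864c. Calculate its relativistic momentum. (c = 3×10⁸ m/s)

γ = 1/√(1 - 0.864²) = 1.986
v = 0.864 × 3×10⁸ = 2.592×10⁸ m/s
p = γmv = 1.986 × 9.11×10⁻³¹ × 2.592×10⁸ = 4.690×10⁻²² kg·m/s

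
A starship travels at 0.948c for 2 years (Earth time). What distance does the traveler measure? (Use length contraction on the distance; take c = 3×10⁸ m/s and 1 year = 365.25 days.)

Earth distance: d = v × t = 0.948c × 2 yr = 1.795×10¹⁶ m
γ = 3.142
d' = d/γ = 1.795×10¹⁶/3.142 = 5.713×10¹⁵ m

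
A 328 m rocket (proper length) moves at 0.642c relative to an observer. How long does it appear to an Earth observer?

Proper length L₀ = 328 m
γ = 1/√(1 - 0.642²) = 1.304
L = L₀/γ = 328/1.304 = 251.5 m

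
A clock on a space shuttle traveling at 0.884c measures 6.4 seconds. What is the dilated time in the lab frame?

Proper time Δt₀ = 6.4 seconds
γ = 1/√(1 - 0.884²) = 2.139
Δt = γΔt₀ = 2.139 × 6.4 = 13.69 seconds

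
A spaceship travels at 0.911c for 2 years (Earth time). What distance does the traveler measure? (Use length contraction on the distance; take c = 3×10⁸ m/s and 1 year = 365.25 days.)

Earth distance: d = v × t = 0.911c × 2 yr = 1.7249×10¹⁶ m
γ = 2.4248
d' = d/γ = 1.7249×10¹⁶/2.4248 = 7.114×10¹⁵ m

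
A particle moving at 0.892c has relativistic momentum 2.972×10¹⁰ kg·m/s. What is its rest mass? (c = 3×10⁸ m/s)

γ = 1/√(1 - 0.892²) = 2.2122
v = 0.892 × 3×10⁸ = 2.676×10⁸ m/s
m = p/(γv) = 2.972×10¹⁰/(2.2122 × 2.676×10⁸) = 50.20 kg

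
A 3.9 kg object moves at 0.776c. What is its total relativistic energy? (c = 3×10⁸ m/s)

γ = 1/√(1 - 0.776²) = 1.5855
mc² = 3.9 × (3×10⁸)² = 3.510×10¹⁷ J
E = γmc² = 1.5855 × 3.510×10¹⁷ = 5.565×10¹⁷ J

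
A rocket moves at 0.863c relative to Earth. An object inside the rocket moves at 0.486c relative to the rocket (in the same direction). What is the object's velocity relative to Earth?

u = (u' + v)/(1 + u'v/c²)
Numerator: 0.486 + 0.863 = 1.349
Denominator: 1 + 0.419418 = 1.419418
u = 1.349/1.419418 = 0.9504c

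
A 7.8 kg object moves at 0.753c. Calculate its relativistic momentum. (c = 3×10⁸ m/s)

γ = 1/√(1 - 0.753²) = 1.520
v = 0.753 × 3×10⁸ = 2.259×10⁸ m/s
p = γmv = 1.520 × 7.8 × 2.259×10⁸ = 2.678×10⁹ kg·m/s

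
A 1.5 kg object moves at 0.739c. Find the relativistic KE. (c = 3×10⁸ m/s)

γ = 1/√(1 - 0.739²) = 1.4843
γ - 1 = 0.4843
KE = (γ-1)mc² = 0.4843 × 1.5 × (3×10⁸)² = 6.538×10¹⁶ J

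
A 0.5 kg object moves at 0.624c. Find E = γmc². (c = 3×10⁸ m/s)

γ = 1/√(1 - 0.624²) = 1.2797
mc² = 0.5 × (3×10⁸)² = 4.500×10¹⁶ J
E = γmc² = 1.2797 × 4.500×10¹⁶ = 5.759×10¹⁶ J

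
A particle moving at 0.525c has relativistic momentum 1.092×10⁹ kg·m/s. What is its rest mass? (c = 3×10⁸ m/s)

γ = 1/√(1 - 0.525²) = 1.175
v = 0.525 × 3×10⁸ = 1.575×10⁸ m/s
m = p/(γv) = 1.092×10⁹/(1.175 × 1.575×10⁸) = 5.901 kg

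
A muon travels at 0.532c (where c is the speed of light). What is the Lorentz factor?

v/c = 0.532, so (v/c)² = 0.283024
1 - (v/c)² = 0.716976
γ = 1/√(0.716976) = 1.181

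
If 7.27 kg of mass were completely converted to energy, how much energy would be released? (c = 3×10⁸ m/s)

Using E = mc²:
c² = (3×10⁸)² = 9×10¹⁶ m²/s²
E = 7.27 × 9×10¹⁶ = 6.543×10¹⁷ J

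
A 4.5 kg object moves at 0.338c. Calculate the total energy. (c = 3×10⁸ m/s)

γ = 1/√(1 - 0.338²) = 1.0625
mc² = 4.5 × (3×10⁸)² = 4.050×10¹⁷ J
E = γmc² = 1.0625 × 4.050×10¹⁷ = 4.303×10¹⁷ J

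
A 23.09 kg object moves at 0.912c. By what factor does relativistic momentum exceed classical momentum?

p_rel = γmv, p_class = mv
Ratio = γ = 1/√(1 - 0.912²) = 2.438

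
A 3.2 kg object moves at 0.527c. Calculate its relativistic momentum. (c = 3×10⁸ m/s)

γ = 1/√(1 - 0.527²) = 1.1767
v = 0.527 × 3×10⁸ = 1.581×10⁸ m/s
p = γmv = 1.1767 × 3.2 × 1.581×10⁸ = 5.953×10⁸ kg·m/s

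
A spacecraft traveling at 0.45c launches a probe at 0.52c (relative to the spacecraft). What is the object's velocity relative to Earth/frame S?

u = (u' + v)/(1 + u'v/c²)
Numerator: 0.52 + 0.45 = 0.97
Denominator: 1 + 0.234 = 1.234
u = 0.97/1.234 = 0.7861c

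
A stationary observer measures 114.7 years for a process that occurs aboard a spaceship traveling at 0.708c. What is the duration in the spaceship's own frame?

Dilated time Δt = 114.7 years
γ = 1/√(1 - 0.708²) = 1.416
Δt₀ = Δt/γ = 114.7/1.416 = 81.00 years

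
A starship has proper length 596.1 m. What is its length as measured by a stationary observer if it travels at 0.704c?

Proper length L₀ = 596.1 m
γ = 1/√(1 - 0.704²) = 1.408
L = L₀/γ = 596.1/1.408 = 423.4 m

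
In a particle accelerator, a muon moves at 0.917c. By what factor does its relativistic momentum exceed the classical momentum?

p_rel = γmv, p_class = mv
Ratio = γ = 1/√(1 - 0.917²)
= 1/√(0.159111) = 2.507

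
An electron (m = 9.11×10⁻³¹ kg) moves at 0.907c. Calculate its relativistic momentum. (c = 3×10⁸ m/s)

γ = 1/√(1 - 0.907²) = 2.3746
v = 0.907 × 3×10⁸ = 2.721×10⁸ m/s
p = γmv = 2.3746 × 9.11×10⁻³¹ × 2.721×10⁸ = 5.886×10⁻²² kg·m/s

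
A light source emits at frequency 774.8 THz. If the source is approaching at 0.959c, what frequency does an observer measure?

β = v/c = 0.959
(1+β)/(1-β) = 1.959/0.041 = 47.78
Doppler factor = √(47.78) = 6.9123
f_obs = 774.8 × 6.9123 = 5356 THz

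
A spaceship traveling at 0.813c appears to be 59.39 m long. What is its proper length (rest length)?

Contracted length L = 59.39 m
γ = 1/√(1 - 0.813²) = 1.717
L₀ = γL = 1.717 × 59.39 = 102.0 m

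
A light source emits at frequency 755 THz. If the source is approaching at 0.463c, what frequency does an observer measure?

β = v/c = 0.463
(1+β)/(1-β) = 1.463/0.537 = 2.7244
Doppler factor = √(2.7244) = 1.6506
f_obs = 755 × 1.6506 = 1246 THz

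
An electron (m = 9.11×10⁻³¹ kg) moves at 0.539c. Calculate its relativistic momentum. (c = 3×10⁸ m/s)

γ = 1/√(1 - 0.539²) = 1.187
v = 0.539 × 3×10⁸ = 1.617×10⁸ m/s
p = γmv = 1.187 × 9.11×10⁻³¹ × 1.617×10⁸ = 1.749×10⁻²² kg·m/s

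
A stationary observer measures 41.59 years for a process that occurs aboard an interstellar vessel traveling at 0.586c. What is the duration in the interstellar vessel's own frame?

Dilated time Δt = 41.59 years
γ = 1/√(1 - 0.586²) = 1.234
Δt₀ = Δt/γ = 41.59/1.234 = 33.70 years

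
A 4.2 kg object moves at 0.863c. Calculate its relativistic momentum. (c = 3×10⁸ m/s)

γ = 1/√(1 - 0.863²) = 1.979
v = 0.863 × 3×10⁸ = 2.589×10⁸ m/s
p = γmv = 1.979 × 4.2 × 2.589×10⁸ = 2.152×10⁹ kg·m/s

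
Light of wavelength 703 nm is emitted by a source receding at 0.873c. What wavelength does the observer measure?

β = 0.873
Wavelength Doppler factor = √(1.873/0.127) = √(14.748) = 3.840
λ_obs = 703 × 3.840 = 2700 nm (redshift)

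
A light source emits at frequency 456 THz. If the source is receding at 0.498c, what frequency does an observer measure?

β = v/c = 0.498
(1-β)/(1+β) = 0.502/1.498 = 0.3351
Doppler factor = √(0.3351) = 0.5789
f_obs = 456 × 0.5789 = 264.0 THz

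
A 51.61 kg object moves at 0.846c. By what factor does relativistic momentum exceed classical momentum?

p_rel = γmv, p_class = mv
Ratio = γ = 1/√(1 - 0.846²) = 1.876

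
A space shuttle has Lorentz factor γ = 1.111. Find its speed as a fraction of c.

From γ = 1/√(1 - v²/c²):
1/γ² = 1/1.111² = 0.8102
v²/c² = 1 - 0.8102 = 0.1898
v/c = √(0.1898) = 0.4357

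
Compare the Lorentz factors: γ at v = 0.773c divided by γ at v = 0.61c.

γ₁ = 1/√(1 - 0.773²) = 1.576
γ₂ = 1/√(1 - 0.61²) = 1.262
γ₁/γ₂ = 1.576/1.262 = 1.249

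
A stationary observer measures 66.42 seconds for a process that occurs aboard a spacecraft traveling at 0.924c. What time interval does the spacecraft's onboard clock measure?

Dilated time Δt = 66.42 seconds
γ = 1/√(1 - 0.924²) = 2.615
Δt₀ = Δt/γ = 66.42/2.615 = 25.40 seconds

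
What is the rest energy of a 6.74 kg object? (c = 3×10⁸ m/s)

c² = (3×10⁸)² = 9.000×10¹⁶ m²/s²
E₀ = mc² = 6.74 × 9.000×10¹⁶ = 6.066×10¹⁷ J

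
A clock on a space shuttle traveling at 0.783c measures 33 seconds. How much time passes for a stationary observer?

Proper time Δt₀ = 33 seconds
γ = 1/√(1 - 0.783²) = 1.6077
Δt = γΔt₀ = 1.6077 × 33 = 53.05 seconds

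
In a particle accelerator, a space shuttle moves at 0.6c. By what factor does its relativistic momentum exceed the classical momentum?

p_rel = γmv, p_class = mv
Ratio = γ = 1/√(1 - 0.6²)
= 1/√(0.64) = 1.250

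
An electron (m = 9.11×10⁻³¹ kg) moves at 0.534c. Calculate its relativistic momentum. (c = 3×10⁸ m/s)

γ = 1/√(1 - 0.534²) = 1.183
v = 0.534 × 3×10⁸ = 1.602×10⁸ m/s
p = γmv = 1.183 × 9.11×10⁻³¹ × 1.602×10⁸ = 1.726×10⁻²² kg·m/s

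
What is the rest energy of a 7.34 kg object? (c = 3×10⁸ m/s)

c² = (3×10⁸)² = 9.000×10¹⁶ m²/s²
E₀ = mc² = 7.34 × 9.000×10¹⁶ = 6.606×10¹⁷ J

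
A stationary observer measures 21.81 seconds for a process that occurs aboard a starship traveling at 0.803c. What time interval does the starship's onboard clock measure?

Dilated time Δt = 21.81 seconds
γ = 1/√(1 - 0.803²) = 1.678
Δt₀ = Δt/γ = 21.81/1.678 = 13.00 seconds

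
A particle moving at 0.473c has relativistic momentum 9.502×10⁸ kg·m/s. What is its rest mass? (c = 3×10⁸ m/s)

γ = 1/√(1 - 0.473²) = 1.135
v = 0.473 × 3×10⁸ = 1.419×10⁸ m/s
m = p/(γv) = 9.502×10⁸/(1.135 × 1.419×10⁸) = 5.900 kg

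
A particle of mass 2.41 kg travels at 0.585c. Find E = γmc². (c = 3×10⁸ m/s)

γ = 1/√(1 - 0.585²) = 1.233
mc² = 2.41 × (3×10⁸)² = 2.169×10¹⁷ J
E = γmc² = 1.233 × 2.169×10¹⁷ = 2.674×10¹⁷ J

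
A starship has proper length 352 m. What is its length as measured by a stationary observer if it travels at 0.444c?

Proper length L₀ = 352 m
γ = 1/√(1 - 0.444²) = 1.116
L = L₀/γ = 352/1.116 = 315.4 m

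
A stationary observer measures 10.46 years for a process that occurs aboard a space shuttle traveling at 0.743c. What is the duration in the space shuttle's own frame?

Dilated time Δt = 10.46 years
γ = 1/√(1 - 0.743²) = 1.494
Δt₀ = Δt/γ = 10.46/1.494 = 7.001 years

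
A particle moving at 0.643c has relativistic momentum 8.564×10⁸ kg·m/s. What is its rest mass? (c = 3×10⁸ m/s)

γ = 1/√(1 - 0.643²) = 1.3057
v = 0.643 × 3×10⁸ = 1.929×10⁸ m/s
m = p/(γv) = 8.564×10⁸/(1.3057 × 1.929×10⁸) = 3.400 kg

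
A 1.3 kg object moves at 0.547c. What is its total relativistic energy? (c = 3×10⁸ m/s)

γ = 1/√(1 - 0.547²) = 1.195
mc² = 1.3 × (3×10⁸)² = 1.170×10¹⁷ J
E = γmc² = 1.195 × 1.170×10¹⁷ = 1.398×10¹⁷ J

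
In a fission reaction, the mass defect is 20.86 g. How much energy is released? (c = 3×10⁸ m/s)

Convert mass defect: Δm = 20.86 g = 0.02086 kg
E = Δm·c² = 0.02086 × (3×10⁸)²
= 0.02086 × 9×10¹⁶ = 1.877×10¹⁵ J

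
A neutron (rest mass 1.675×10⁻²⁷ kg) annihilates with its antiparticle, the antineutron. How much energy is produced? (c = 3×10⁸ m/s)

Both particles have the same rest mass, so total mass = 2m
E = 2m·c² = 2 × 1.675×10⁻²⁷ × (3×10⁸)²
= 2 × 1.675×10⁻²⁷ × 9×10¹⁶
= 3.015×10⁻¹⁰ J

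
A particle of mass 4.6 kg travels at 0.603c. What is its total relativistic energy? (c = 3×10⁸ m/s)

γ = 1/√(1 - 0.603²) = 1.25354
mc² = 4.6 × (3×10⁸)² = 4.140×10¹⁷ J
E = γmc² = 1.25354 × 4.140×10¹⁷ = 5.190×10¹⁷ J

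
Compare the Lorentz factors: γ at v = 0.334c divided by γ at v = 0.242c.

γ₁ = 1/√(1 - 0.334²) = 1.061
γ₂ = 1/√(1 - 0.242²) = 1.031
γ₁/γ₂ = 1.061/1.031 = 1.029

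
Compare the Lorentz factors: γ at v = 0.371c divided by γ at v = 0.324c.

γ₁ = 1/√(1 - 0.371²) = 1.077
γ₂ = 1/√(1 - 0.324²) = 1.057
γ₁/γ₂ = 1.077/1.057 = 1.019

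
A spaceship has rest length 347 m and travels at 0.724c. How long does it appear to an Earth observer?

Proper length L₀ = 347 m
γ = 1/√(1 - 0.724²) = 1.4497
L = L₀/γ = 347/1.4497 = 239.4 m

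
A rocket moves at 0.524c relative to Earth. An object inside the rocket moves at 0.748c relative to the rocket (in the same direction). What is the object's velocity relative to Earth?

u = (u' + v)/(1 + u'v/c²)
Numerator: 0.748 + 0.524 = 1.272
Denominator: 1 + 0.391952 = 1.391952
u = 1.272/1.391952 = 0.9138c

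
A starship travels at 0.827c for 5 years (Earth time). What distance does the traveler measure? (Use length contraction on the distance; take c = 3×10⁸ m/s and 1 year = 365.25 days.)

Earth distance: d = v × t = 0.827c × 5 yr = 3.915×10¹⁶ m
γ = 1.779
d' = d/γ = 3.915×10¹⁶/1.779 = 2.201×10¹⁶ m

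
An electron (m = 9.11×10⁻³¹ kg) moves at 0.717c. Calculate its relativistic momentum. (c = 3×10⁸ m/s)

γ = 1/√(1 - 0.717²) = 1.4346
v = 0.717 × 3×10⁸ = 2.151×10⁸ m/s
p = γmv = 1.4346 × 9.11×10⁻³¹ × 2.151×10⁸ = 2.811×10⁻²² kg·m/s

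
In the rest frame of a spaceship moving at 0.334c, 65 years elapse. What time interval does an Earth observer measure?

Proper time Δt₀ = 65 years
γ = 1/√(1 - 0.334²) = 1.0609
Δt = γΔt₀ = 1.0609 × 65 = 68.96 years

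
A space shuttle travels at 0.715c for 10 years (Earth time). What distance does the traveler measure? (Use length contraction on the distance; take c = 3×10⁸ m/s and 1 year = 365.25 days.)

Earth distance: d = v × t = 0.715c × 10 yr = 6.7691×10¹⁶ m
γ = 1.4304
d' = d/γ = 6.7691×10¹⁶/1.4304 = 4.732×10¹⁶ m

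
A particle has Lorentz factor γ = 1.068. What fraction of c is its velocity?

From γ = 1/√(1 - v²/c²):
1/γ² = 1/1.068² = 0.8767
v²/c² = 1 - 0.8767 = 0.1233
v/c = √(0.1233) = 0.3511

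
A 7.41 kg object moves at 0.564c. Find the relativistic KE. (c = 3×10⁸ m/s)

γ = 1/√(1 - 0.564²) = 1.211
γ - 1 = 0.2110
KE = (γ-1)mc² = 0.2110 × 7.41 × (3×10⁸)² = 1.407×10¹⁷ J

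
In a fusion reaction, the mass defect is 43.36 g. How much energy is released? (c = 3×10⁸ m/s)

Convert mass defect: Δm = 43.36 g = 0.04336 kg
E = Δm·c² = 0.04336 × (3×10⁸)²
= 0.04336 × 9×10¹⁶ = 3.902×10¹⁵ J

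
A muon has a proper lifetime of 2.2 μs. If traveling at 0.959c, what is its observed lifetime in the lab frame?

Proper lifetime τ₀ = 2.2 μs
γ = 1/√(1 - 0.959²) = 3.5285
τ = γτ₀ = 3.5285 × 2.2 μs = 7.763 μs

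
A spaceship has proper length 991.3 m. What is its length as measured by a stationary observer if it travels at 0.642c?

Proper length L₀ = 991.3 m
γ = 1/√(1 - 0.642²) = 1.3043
L = L₀/γ = 991.3/1.3043 = 760.0 m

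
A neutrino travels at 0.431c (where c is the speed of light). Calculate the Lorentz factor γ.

v/c = 0.431, so (v/c)² = 0.185761
1 - (v/c)² = 0.814239
γ = 1/√(0.814239) = 1.108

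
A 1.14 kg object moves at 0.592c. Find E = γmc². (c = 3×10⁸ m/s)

γ = 1/√(1 - 0.592²) = 1.241
mc² = 1.14 × (3×10⁸)² = 1.026×10¹⁷ J
E = γmc² = 1.241 × 1.026×10¹⁷ = 1.273×10¹⁷ J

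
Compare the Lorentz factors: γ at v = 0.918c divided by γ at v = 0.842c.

γ₁ = 1/√(1 - 0.918²) = 2.522
γ₂ = 1/√(1 - 0.842²) = 1.854
γ₁/γ₂ = 2.522/1.854 = 1.360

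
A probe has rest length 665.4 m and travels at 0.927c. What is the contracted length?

Proper length L₀ = 665.4 m
γ = 1/√(1 - 0.927²) = 2.666
L = L₀/γ = 665.4/2.666 = 249.6 m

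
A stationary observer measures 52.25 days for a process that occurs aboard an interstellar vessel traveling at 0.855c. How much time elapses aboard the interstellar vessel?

Dilated time Δt = 52.25 days
γ = 1/√(1 - 0.855²) = 1.928
Δt₀ = Δt/γ = 52.25/1.928 = 27.10 days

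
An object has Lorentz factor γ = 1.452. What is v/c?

From γ = 1/√(1 - v²/c²):
1/γ² = 1/1.452² = 0.47431
v²/c² = 1 - 0.47431 = 0.52569
v/c = √(0.52569) = 0.7250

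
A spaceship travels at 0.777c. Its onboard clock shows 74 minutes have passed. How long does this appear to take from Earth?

Proper time Δt₀ = 74 minutes
γ = 1/√(1 - 0.777²) = 1.589
Δt = γΔt₀ = 1.589 × 74 = 117.6 minutes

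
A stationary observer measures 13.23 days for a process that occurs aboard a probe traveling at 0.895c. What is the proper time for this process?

Dilated time Δt = 13.23 days
γ = 1/√(1 - 0.895²) = 2.242
Δt₀ = Δt/γ = 13.23/2.242 = 5.901 days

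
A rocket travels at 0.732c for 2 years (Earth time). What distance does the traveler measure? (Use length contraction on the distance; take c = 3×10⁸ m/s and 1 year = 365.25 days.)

Earth distance: d = v × t = 0.732c × 2 yr = 1.3860×10¹⁶ m
γ = 1.4678
d' = d/γ = 1.3860×10¹⁶/1.4678 = 9.443×10¹⁵ m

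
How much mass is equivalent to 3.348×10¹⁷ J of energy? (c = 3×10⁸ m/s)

From E = mc², we get m = E/c²
c² = (3×10⁸)² = 9×10¹⁶ m²/s²
m = 3.348×10¹⁷ / 9×10¹⁶ = 3.720 kg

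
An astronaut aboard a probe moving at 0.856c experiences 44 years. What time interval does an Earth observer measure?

Proper time Δt₀ = 44 years
γ = 1/√(1 - 0.856²) = 1.9343
Δt = γΔt₀ = 1.9343 × 44 = 85.11 years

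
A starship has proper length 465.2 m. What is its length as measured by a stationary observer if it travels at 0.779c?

Proper length L₀ = 465.2 m
γ = 1/√(1 - 0.779²) = 1.595
L = L₀/γ = 465.2/1.595 = 291.7 m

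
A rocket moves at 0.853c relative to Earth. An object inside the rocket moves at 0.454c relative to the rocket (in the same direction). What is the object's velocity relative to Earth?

u = (u' + v)/(1 + u'v/c²)
Numerator: 0.454 + 0.853 = 1.307
Denominator: 1 + 0.387262 = 1.387262
u = 1.307/1.387262 = 0.9421c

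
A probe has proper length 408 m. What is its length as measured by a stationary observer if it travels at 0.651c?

Proper length L₀ = 408 m
γ = 1/√(1 - 0.651²) = 1.3174
L = L₀/γ = 408/1.3174 = 309.7 m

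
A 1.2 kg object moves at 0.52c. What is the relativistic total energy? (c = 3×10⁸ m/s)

γ = 1/√(1 - 0.52²) = 1.1707
mc² = 1.2 × (3×10⁸)² = 1.080×10¹⁷ J
E = γmc² = 1.1707 × 1.080×10¹⁷ = 1.264×10¹⁷ J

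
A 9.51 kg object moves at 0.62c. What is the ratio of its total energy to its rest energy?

E = γmc², E₀ = mc²
E/E₀ = γ = 1/√(1 - 0.62²) = 1.275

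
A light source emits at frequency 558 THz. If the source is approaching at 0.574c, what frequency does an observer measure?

β = v/c = 0.574
(1+β)/(1-β) = 1.574/0.426 = 3.695
Doppler factor = √(3.695) = 1.9222
f_obs = 558 × 1.9222 = 1073 THz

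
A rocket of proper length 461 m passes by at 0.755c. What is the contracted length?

Proper length L₀ = 461 m
γ = 1/√(1 - 0.755²) = 1.525
L = L₀/γ = 461/1.525 = 302.3 m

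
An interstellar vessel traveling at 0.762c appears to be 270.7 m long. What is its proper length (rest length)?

Contracted length L = 270.7 m
γ = 1/√(1 - 0.762²) = 1.544
L₀ = γL = 1.544 × 270.7 = 418.0 m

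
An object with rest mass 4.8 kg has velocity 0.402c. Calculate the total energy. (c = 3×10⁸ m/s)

γ = 1/√(1 - 0.402²) = 1.0921
mc² = 4.8 × (3×10⁸)² = 4.320×10¹⁷ J
E = γmc² = 1.0921 × 4.320×10¹⁷ = 4.718×10¹⁷ J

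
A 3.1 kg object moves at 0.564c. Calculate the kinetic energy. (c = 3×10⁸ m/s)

γ = 1/√(1 - 0.564²) = 1.21098
γ - 1 = 0.21098
KE = (γ-1)mc² = 0.21098 × 3.1 × (3×10⁸)² = 5.886×10¹⁶ J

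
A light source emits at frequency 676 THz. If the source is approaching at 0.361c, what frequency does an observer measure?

β = v/c = 0.361
(1+β)/(1-β) = 1.361/0.639 = 2.1299
Doppler factor = √(2.1299) = 1.4594
f_obs = 676 × 1.4594 = 986.6 THz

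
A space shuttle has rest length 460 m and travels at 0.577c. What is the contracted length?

Proper length L₀ = 460 m
γ = 1/√(1 - 0.577²) = 1.2244
L = L₀/γ = 460/1.2244 = 375.7 m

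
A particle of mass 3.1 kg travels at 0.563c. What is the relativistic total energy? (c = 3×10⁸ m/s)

γ = 1/√(1 - 0.563²) = 1.210
mc² = 3.1 × (3×10⁸)² = 2.790×10¹⁷ J
E = γmc² = 1.210 × 2.790×10¹⁷ = 3.376×10¹⁷ J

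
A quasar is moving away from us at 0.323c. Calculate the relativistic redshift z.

β = 0.323
(1+β)/(1-β) = 1.323/0.677 = 1.954
√(1.954) = 1.3979
z = 1.3979 - 1 = 0.3979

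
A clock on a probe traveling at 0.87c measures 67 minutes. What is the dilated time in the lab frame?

Proper time Δt₀ = 67 minutes
γ = 1/√(1 - 0.87²) = 2.028
Δt = γΔt₀ = 2.028 × 67 = 135.9 minutes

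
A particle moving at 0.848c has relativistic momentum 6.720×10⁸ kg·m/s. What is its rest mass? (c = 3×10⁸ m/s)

γ = 1/√(1 - 0.848²) = 1.887
v = 0.848 × 3×10⁸ = 2.544×10⁸ m/s
m = p/(γv) = 6.720×10⁸/(1.887 × 2.544×10⁸) = 1.400 kg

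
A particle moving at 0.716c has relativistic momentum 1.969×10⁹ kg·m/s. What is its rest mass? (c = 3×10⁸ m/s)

γ = 1/√(1 - 0.716²) = 1.4325
v = 0.716 × 3×10⁸ = 2.148×10⁸ m/s
m = p/(γv) = 1.969×10⁹/(1.4325 × 2.148×10⁸) = 6.399 kg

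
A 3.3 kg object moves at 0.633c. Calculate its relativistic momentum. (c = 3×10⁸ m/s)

γ = 1/√(1 - 0.633²) = 1.2917
v = 0.633 × 3×10⁸ = 1.899×10⁸ m/s
p = γmv = 1.2917 × 3.3 × 1.899×10⁸ = 8.095×10⁸ kg·m/s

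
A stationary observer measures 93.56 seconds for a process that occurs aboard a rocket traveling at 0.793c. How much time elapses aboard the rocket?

Dilated time Δt = 93.56 seconds
γ = 1/√(1 - 0.793²) = 1.6414
Δt₀ = Δt/γ = 93.56/1.6414 = 57.00 seconds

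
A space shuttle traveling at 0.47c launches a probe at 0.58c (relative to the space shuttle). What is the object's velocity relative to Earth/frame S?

u = (u' + v)/(1 + u'v/c²)
Numerator: 0.58 + 0.47 = 1.05
Denominator: 1 + 0.2726 = 1.2726
u = 1.05/1.2726 = 0.8251c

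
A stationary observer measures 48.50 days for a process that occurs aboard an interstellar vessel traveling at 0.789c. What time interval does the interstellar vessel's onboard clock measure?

Dilated time Δt = 48.50 days
γ = 1/√(1 - 0.789²) = 1.6276
Δt₀ = Δt/γ = 48.50/1.6276 = 29.80 days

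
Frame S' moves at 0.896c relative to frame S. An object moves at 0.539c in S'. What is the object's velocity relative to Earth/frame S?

u = (u' + v)/(1 + u'v/c²)
Numerator: 0.539 + 0.896 = 1.435
Denominator: 1 + 0.482944 = 1.482944
u = 1.435/1.482944 = 0.9677c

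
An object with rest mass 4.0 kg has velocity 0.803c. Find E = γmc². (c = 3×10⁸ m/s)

γ = 1/√(1 - 0.803²) = 1.6779
mc² = 4.0 × (3×10⁸)² = 3.600×10¹⁷ J
E = γmc² = 1.6779 × 3.600×10¹⁷ = 6.040×10¹⁷ J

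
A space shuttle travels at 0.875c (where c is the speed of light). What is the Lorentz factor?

v/c = 0.875, so (v/c)² = 0.765625
1 - (v/c)² = 0.234375
γ = 1/√(0.234375) = 2.066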